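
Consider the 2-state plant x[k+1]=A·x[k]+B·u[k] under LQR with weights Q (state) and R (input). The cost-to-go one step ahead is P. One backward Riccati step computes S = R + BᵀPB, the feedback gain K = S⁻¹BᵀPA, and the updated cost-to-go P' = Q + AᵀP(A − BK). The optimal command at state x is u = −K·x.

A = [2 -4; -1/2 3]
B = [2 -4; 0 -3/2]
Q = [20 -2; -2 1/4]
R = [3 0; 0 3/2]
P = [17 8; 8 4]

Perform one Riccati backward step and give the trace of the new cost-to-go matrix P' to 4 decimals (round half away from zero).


BᵀP = [34.0000 16.0000; -80.0000 -38.0000]
S = R + BᵀPB = [3 0; 0 3/2] + [68.0000 -160.0000; -160.0000 377.0000] = [71.0000 -160.0000; -160.0000 378.5000]
BᵀPA = [60.0000 -88.0000; -141.0000 206.0000]
K = S⁻¹·BᵀPA = [0.1178 -0.2733; -0.3227 0.4287]
A−BK = [0.4735 -1.7385; -0.9841 3.6431]
AᵀP(A−BK) = [0.4276 -1.1519; -1.1519 3.6325]
P' = Q + AᵀP(A−BK) = [20.4276 -3.1519; -3.1519 3.8825]
tr(P') = 24.3101

24.3101


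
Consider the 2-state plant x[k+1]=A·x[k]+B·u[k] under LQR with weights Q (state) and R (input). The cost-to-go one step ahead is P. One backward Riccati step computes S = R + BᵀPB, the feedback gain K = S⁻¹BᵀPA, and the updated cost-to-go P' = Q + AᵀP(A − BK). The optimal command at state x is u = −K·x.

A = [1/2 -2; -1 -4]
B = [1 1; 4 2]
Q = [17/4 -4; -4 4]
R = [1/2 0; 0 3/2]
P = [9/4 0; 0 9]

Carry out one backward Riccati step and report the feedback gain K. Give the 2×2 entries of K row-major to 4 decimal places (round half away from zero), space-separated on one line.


-0.4163 -0.6956 0.3530 -0.6253

BᵀP = [2.2500 36.0000; 2.2500 18.0000]
S = R + BᵀPB = [1/2 0; 0 3/2] + [146.2500 74.2500; 74.2500 38.2500] = [146.7500 74.2500; 74.2500 39.7500]
BᵀPA = [-34.8750 -148.5000; -16.8750 -76.5000]
K = S⁻¹·BᵀPA = [-0.4163 -0.6956; 0.3530 -0.6253]
A−BK = [0.5632 -0.6792; -0.0410 0.0328]
AᵀP(A−BK) = [1.0025 -1.0591; -1.0591 1.8759]
P' = Q + AᵀP(A−BK) = [5.2525 -5.0591; -5.0591 5.8759]
tr(P') = 11.1284


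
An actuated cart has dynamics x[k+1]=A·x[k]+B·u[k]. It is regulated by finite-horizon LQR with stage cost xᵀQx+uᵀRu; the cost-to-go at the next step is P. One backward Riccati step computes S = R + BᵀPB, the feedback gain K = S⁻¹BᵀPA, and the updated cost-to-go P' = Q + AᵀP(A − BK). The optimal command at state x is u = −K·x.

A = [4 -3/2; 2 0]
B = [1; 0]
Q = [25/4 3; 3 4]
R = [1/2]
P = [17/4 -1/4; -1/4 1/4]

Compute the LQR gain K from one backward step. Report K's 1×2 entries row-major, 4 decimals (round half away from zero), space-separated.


BᵀP = [4.2500 -0.2500]
S = R + BᵀPB = [1/2] + [4.2500] = [4.7500]
BᵀPA = [16.5000 -6.3750]
K = S⁻¹·BᵀPA = [3.4737 -1.3421]
A−BK = [0.5263 -0.1579; 2.0000 0.0000]
AᵀP(A−BK) = [7.6842 -2.6053; -2.6053 1.0066]
P' = Q + AᵀP(A−BK) = [13.9342 0.3947; 0.3947 5.0066]
tr(P') = 18.9408

3.4737 -1.3421


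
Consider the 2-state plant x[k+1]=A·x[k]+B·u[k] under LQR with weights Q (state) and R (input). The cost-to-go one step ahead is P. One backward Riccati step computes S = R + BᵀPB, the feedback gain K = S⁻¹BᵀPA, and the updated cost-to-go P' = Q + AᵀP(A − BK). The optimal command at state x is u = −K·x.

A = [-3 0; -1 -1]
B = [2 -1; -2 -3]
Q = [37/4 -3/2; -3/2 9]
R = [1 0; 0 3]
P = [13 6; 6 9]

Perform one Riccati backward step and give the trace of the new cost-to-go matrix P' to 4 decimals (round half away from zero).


22.3519

BᵀP = [14.0000 -6.0000; -31.0000 -33.0000]
S = R + BᵀPB = [1 0; 0 3] + [40.0000 4.0000; 4.0000 130.0000] = [41.0000 4.0000; 4.0000 133.0000]
BᵀPA = [-36.0000 6.0000; 126.0000 33.0000]
K = S⁻¹·BᵀPA = [-0.9733 0.1225; 0.9766 0.2444]
A−BK = [-0.0767 -0.0006; -0.0167 -0.0217]
AᵀP(A−BK) = [3.9033 0.6108; 0.6108 0.1986]
P' = Q + AᵀP(A−BK) = [13.1533 -0.8892; -0.8892 9.1986]
tr(P') = 22.3519


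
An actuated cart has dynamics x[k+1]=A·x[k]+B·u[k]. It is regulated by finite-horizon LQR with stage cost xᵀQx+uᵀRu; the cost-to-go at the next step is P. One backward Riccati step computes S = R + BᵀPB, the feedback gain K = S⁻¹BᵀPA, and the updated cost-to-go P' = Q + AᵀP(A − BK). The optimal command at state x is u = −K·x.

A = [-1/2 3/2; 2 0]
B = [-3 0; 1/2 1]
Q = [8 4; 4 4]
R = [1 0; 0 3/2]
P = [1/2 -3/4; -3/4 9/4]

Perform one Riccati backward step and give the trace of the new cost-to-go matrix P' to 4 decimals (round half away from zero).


BᵀP = [-1.8750 3.3750; -0.7500 2.2500]
S = R + BᵀPB = [1 0; 0 3/2] + [7.3125 3.3750; 3.3750 2.2500] = [8.3125 3.3750; 3.3750 3.7500]
BᵀPA = [7.6875 -2.8125; 4.8750 -1.1250]
K = S⁻¹·BᵀPA = [0.6256 -0.3412; 0.7370 0.0071]
A−BK = [1.3768 0.4763; 0.9502 0.1635]
AᵀP(A−BK) = [2.2230 -0.0364; -0.0364 0.1733]
P' = Q + AᵀP(A−BK) = [10.2230 3.9636; 3.9636 4.1733]
tr(P') = 14.3963

14.3963


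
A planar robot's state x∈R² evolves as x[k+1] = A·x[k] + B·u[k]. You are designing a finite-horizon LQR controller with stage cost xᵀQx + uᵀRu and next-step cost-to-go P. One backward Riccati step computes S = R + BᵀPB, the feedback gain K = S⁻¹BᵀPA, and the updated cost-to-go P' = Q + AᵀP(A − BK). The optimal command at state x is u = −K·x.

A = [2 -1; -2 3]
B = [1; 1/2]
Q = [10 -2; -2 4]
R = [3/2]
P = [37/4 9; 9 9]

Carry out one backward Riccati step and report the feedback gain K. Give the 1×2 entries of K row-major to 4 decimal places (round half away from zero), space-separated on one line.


0.0227 1.2159

BᵀP = [13.7500 13.5000]
S = R + BᵀPB = [3/2] + [20.5000] = [22.0000]
BᵀPA = [0.5000 26.7500]
K = S⁻¹·BᵀPA = [0.0227 1.2159]
A−BK = [1.9773 -2.2159; -2.0114 2.3920]
AᵀP(A−BK) = [0.9886 -1.1080; -1.1080 3.7244]
P' = Q + AᵀP(A−BK) = [10.9886 -3.1080; -3.1080 7.7244]
tr(P') = 18.7131


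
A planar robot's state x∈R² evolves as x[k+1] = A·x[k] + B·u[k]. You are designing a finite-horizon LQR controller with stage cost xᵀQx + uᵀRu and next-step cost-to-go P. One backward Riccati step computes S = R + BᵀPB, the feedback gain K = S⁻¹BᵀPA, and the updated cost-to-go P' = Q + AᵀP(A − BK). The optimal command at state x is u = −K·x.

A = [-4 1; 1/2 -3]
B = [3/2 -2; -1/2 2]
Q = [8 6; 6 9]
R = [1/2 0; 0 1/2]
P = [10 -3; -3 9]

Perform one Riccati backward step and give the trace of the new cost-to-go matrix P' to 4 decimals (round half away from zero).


25.7807

BᵀP = [16.5000 -9.0000; -26.0000 24.0000]
S = R + BᵀPB = [1/2 0; 0 1/2] + [29.2500 -51.0000; -51.0000 100.0000] = [29.7500 -51.0000; -51.0000 100.5000]
BᵀPA = [-70.5000 43.5000; 116.0000 -98.0000]
K = S⁻¹·BᵀPA = [-3.0068 -1.6104; -0.3716 -1.7923]
A−BK = [-0.2330 -0.1691; -0.2602 -0.2205]
AᵀP(A−BK) = [5.3779 3.3783; 3.3783 3.4028]
P' = Q + AᵀP(A−BK) = [13.3779 9.3783; 9.3783 12.4028]
tr(P') = 25.7807


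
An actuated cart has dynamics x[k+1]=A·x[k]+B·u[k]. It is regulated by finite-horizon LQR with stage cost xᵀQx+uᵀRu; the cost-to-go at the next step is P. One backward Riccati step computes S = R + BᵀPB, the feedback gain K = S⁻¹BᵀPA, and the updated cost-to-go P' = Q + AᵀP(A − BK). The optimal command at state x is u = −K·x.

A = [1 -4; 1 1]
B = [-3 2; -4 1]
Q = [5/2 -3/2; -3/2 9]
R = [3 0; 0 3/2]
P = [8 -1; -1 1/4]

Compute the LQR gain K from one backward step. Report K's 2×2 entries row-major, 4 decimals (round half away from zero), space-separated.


BᵀP = [-20.0000 2.0000; 15.0000 -1.7500]
S = R + BᵀPB = [3 0; 0 3/2] + [52.0000 -38.0000; -38.0000 28.2500] = [55.0000 -38.0000; -38.0000 29.7500]
BᵀPA = [-18.0000 82.0000; 13.2500 -61.7500]
K = S⁻¹·BᵀPA = [-0.1664 0.4837; 0.2328 -1.4577]
A−BK = [0.0351 0.3667; 0.1014 4.3927]
AᵀP(A−BK) = [0.1697 -0.7276; -0.7276 6.5676]
P' = Q + AᵀP(A−BK) = [2.6697 -2.2276; -2.2276 15.5676]
tr(P') = 18.2373

-0.1664 0.4837 0.2328 -1.4577


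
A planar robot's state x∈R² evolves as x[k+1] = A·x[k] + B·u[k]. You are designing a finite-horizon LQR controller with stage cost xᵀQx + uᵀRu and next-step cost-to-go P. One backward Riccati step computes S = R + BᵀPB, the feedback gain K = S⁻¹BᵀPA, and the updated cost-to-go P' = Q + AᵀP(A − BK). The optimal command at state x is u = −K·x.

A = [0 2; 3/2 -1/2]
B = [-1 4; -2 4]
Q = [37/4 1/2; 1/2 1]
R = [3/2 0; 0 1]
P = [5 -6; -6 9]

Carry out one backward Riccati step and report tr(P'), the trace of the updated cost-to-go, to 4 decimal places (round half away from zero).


20.3224

BᵀP = [7.0000 -12.0000; -4.0000 12.0000]
S = R + BᵀPB = [3/2 0; 0 1] + [17.0000 -20.0000; -20.0000 32.0000] = [18.5000 -20.0000; -20.0000 33.0000]
BᵀPA = [-18.0000 20.0000; 18.0000 -14.0000]
K = S⁻¹·BᵀPA = [-1.1116 1.8052; -0.1283 0.6698]
A−BK = [-0.5986 1.1259; -0.2102 0.4311]
AᵀP(A−BK) = [2.5493 -4.3129; -4.3129 7.5232]
P' = Q + AᵀP(A−BK) = [11.7993 -3.8129; -3.8129 8.5232]
tr(P') = 20.3224


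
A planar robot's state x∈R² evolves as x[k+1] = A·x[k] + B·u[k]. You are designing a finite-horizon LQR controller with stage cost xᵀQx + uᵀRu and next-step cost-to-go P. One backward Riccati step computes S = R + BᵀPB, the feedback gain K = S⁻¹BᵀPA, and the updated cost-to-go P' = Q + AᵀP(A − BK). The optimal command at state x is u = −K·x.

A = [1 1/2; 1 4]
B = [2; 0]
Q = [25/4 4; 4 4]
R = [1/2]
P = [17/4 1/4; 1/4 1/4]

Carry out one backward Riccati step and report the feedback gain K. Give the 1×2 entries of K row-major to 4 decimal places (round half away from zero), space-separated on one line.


BᵀP = [8.5000 0.5000]
S = R + BᵀPB = [1/2] + [17.0000] = [17.5000]
BᵀPA = [9.0000 6.2500]
K = S⁻¹·BᵀPA = [0.5143 0.3571]
A−BK = [-0.0286 -0.2143; 1.0000 4.0000]
AᵀP(A−BK) = [0.3714 1.0357; 1.0357 3.8304]
P' = Q + AᵀP(A−BK) = [6.6214 5.0357; 5.0357 7.8304]
tr(P') = 14.4518

0.5143 0.3571


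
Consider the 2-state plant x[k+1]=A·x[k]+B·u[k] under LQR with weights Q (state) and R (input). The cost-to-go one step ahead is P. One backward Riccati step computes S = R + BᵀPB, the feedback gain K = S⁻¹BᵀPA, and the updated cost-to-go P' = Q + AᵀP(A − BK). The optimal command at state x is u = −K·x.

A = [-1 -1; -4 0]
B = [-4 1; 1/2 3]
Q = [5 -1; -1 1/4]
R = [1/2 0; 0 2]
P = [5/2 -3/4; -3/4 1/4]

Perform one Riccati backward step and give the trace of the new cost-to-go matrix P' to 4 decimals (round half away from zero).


BᵀP = [-10.3750 3.1250; 0.2500 0.0000]
S = R + BᵀPB = [1/2 0; 0 2] + [43.0625 -1.0000; -1.0000 0.2500] = [43.5625 -1.0000; -1.0000 2.2500]
BᵀPA = [-2.1250 10.3750; -0.2500 -0.2500]
K = S⁻¹·BᵀPA = [-0.0519 0.2380; -0.1342 -0.0053]
A−BK = [-1.0733 -0.0425; -3.5716 -0.1031]
AᵀP(A−BK) = [0.3563 0.0045; 0.0045 0.0290]
P' = Q + AᵀP(A−BK) = [5.3563 -0.9955; -0.9955 0.2790]
tr(P') = 5.6352

5.6352


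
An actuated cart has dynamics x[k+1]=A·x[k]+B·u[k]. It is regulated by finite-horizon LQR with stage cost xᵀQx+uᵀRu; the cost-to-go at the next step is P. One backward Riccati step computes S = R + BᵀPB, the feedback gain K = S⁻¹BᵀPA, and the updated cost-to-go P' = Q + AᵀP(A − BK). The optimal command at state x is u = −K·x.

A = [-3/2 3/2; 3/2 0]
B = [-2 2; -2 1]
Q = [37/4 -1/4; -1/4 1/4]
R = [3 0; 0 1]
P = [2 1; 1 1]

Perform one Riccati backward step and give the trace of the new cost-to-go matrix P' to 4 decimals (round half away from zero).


11.5114

BᵀP = [-6.0000 -4.0000; 5.0000 3.0000]
S = R + BᵀPB = [3 0; 0 1] + [20.0000 -16.0000; -16.0000 13.0000] = [23.0000 -16.0000; -16.0000 14.0000]
BᵀPA = [3.0000 -9.0000; -3.0000 7.5000]
K = S⁻¹·BᵀPA = [-0.0909 -0.0909; -0.3182 0.4318]
A−BK = [-1.0455 0.4545; 1.6364 -0.6136]
AᵀP(A−BK) = [1.5682 -0.6818; -0.6818 0.4432]
P' = Q + AᵀP(A−BK) = [10.8182 -0.9318; -0.9318 0.6932]
tr(P') = 11.5114


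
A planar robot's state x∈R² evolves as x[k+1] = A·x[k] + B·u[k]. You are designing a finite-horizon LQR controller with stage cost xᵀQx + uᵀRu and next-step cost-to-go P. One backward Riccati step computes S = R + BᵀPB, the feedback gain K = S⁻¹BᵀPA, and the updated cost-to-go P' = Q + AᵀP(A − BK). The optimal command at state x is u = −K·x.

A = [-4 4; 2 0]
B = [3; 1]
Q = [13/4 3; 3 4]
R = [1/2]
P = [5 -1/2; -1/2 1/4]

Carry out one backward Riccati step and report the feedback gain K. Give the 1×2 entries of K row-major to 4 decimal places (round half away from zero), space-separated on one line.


-1.4152 1.3567

BᵀP = [14.5000 -1.2500]
S = R + BᵀPB = [1/2] + [42.2500] = [42.7500]
BᵀPA = [-60.5000 58.0000]
K = S⁻¹·BᵀPA = [-1.4152 1.3567]
A−BK = [0.2456 -0.0702; 3.4152 -1.3567]
AᵀP(A−BK) = [3.3801 -1.9181; -1.9181 1.3099]
P' = Q + AᵀP(A−BK) = [6.6301 1.0819; 1.0819 5.3099]
tr(P') = 11.9401


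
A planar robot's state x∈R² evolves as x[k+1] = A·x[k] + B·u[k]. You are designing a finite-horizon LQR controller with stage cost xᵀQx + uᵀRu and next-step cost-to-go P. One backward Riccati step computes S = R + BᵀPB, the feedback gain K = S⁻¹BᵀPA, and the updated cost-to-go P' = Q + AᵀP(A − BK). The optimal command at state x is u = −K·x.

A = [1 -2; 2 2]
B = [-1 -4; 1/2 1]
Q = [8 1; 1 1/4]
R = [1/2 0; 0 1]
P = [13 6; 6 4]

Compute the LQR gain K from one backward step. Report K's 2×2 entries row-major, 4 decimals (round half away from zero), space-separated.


BᵀP = [-10.0000 -4.0000; -46.0000 -20.0000]
S = R + BᵀPB = [1/2 0; 0 1] + [8.0000 36.0000; 36.0000 164.0000] = [8.5000 36.0000; 36.0000 165.0000]
BᵀPA = [-18.0000 12.0000; -86.0000 52.0000]
K = S⁻¹·BᵀPA = [1.1831 1.0141; -0.7793 0.0939]
A−BK = [-0.9343 -0.6103; 2.1878 1.3991]
AᵀP(A−BK) = [7.2723 4.3286; 4.3286 2.9484]
P' = Q + AᵀP(A−BK) = [15.2723 5.3286; 5.3286 3.1984]
tr(P') = 18.4707

1.1831 1.0141 -0.7793 0.0939


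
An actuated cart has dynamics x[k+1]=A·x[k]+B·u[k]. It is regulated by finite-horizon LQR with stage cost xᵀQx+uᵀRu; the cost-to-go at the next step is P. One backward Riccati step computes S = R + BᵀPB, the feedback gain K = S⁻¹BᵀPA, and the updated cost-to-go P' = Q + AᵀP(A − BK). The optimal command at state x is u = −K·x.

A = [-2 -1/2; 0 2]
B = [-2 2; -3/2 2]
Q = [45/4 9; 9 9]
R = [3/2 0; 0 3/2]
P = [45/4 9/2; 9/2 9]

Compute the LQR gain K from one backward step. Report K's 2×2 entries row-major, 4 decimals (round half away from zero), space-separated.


BᵀP = [-29.2500 -22.5000; 31.5000 27.0000]
S = R + BᵀPB = [3/2 0; 0 3/2] + [92.2500 -103.5000; -103.5000 117.0000] = [93.7500 -103.5000; -103.5000 118.5000]
BᵀPA = [58.5000 -30.3750; -63.0000 38.2500]
K = S⁻¹·BᵀPA = [1.0368 0.9051; 0.3739 1.1133]
A−BK = [-0.6742 -0.9164; 0.8074 1.1310]
AᵀP(A−BK) = [7.9037 10.4405; 10.4405 14.7206]
P' = Q + AᵀP(A−BK) = [19.1537 19.4405; 19.4405 23.7206]
tr(P') = 42.8743

1.0368 0.9051 0.3739 1.1133


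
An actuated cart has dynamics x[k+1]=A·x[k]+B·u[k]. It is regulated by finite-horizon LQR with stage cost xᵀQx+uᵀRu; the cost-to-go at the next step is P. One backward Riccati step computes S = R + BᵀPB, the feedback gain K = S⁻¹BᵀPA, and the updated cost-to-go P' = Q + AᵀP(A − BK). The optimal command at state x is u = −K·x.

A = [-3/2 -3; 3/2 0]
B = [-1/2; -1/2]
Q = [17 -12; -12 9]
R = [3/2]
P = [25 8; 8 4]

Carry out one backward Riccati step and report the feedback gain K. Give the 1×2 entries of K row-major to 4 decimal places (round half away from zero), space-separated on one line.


1.2353 3.8824

BᵀP = [-16.5000 -6.0000]
S = R + BᵀPB = [3/2] + [11.2500] = [12.7500]
BᵀPA = [15.7500 49.5000]
K = S⁻¹·BᵀPA = [1.2353 3.8824]
A−BK = [-0.8824 -1.0588; 2.1176 1.9412]
AᵀP(A−BK) = [9.7941 15.3529; 15.3529 32.8235]
P' = Q + AᵀP(A−BK) = [26.7941 3.3529; 3.3529 41.8235]
tr(P') = 68.6176


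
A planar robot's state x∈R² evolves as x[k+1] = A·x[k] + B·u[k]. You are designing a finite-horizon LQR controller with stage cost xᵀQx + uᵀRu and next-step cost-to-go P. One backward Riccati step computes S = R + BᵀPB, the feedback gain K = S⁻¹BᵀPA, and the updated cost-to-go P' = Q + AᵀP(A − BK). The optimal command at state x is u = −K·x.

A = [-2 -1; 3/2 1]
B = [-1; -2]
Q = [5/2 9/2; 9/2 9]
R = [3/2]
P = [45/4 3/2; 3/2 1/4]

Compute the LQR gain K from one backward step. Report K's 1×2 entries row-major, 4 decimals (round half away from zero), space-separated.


BᵀP = [-14.2500 -2.0000]
S = R + BᵀPB = [3/2] + [18.2500] = [19.7500]
BᵀPA = [25.5000 12.2500]
K = S⁻¹·BᵀPA = [1.2911 0.6203]
A−BK = [-0.7089 -0.3797; 4.0823 2.2405]
AᵀP(A−BK) = [3.6384 1.8085; 1.8085 0.9019]
P' = Q + AᵀP(A−BK) = [6.1384 6.3085; 6.3085 9.9019]
tr(P') = 16.0403

1.2911 0.6203


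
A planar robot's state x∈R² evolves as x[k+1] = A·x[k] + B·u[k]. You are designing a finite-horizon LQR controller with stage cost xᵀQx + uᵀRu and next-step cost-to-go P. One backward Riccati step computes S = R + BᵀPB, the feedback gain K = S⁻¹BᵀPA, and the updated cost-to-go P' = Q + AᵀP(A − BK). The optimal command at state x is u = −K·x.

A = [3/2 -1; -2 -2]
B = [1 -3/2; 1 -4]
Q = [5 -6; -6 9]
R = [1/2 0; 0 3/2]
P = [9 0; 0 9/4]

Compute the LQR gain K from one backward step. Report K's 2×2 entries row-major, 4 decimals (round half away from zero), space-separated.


2.7225 -0.4113 1.0218 0.3852

BᵀP = [9.0000 2.2500; -13.5000 -9.0000]
S = R + BᵀPB = [1/2 0; 0 3/2] + [11.2500 -22.5000; -22.5000 56.2500] = [11.7500 -22.5000; -22.5000 57.7500]
BᵀPA = [9.0000 -13.5000; -2.2500 31.5000]
K = S⁻¹·BᵀPA = [2.7225 -0.4113; 1.0218 0.3852]
A−BK = [0.3101 -0.0109; -0.6355 -0.0479]
AᵀP(A−BK) = [7.0462 0.0686; 0.0686 0.3134]
P' = Q + AᵀP(A−BK) = [12.0462 -5.9314; -5.9314 9.3134]
tr(P') = 21.3596


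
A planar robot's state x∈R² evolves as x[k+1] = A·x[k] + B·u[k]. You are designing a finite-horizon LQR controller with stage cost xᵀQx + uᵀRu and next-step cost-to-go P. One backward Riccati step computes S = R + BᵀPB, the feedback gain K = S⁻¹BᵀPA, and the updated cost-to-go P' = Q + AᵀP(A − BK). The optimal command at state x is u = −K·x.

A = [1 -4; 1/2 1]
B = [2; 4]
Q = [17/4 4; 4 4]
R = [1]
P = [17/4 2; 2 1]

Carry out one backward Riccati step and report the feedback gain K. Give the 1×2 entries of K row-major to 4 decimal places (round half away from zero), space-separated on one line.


0.3106 -0.8788

BᵀP = [16.5000 8.0000]
S = R + BᵀPB = [1] + [65.0000] = [66.0000]
BᵀPA = [20.5000 -58.0000]
K = S⁻¹·BᵀPA = [0.3106 -0.8788]
A−BK = [0.3788 -2.2424; -0.7424 4.5152]
AᵀP(A−BK) = [0.1326 -0.4848; -0.4848 2.0303]
P' = Q + AᵀP(A−BK) = [4.3826 3.5152; 3.5152 6.0303]
tr(P') = 10.4129


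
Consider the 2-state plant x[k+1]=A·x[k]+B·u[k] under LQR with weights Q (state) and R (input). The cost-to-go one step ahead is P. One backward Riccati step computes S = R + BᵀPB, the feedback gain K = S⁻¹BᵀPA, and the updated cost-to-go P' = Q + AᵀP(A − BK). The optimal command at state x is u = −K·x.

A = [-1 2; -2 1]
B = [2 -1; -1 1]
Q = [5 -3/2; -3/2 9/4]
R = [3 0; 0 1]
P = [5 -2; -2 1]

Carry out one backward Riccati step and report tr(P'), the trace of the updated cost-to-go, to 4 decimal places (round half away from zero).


9.4246

BᵀP = [12.0000 -5.0000; -7.0000 3.0000]
S = R + BᵀPB = [3 0; 0 1] + [29.0000 -17.0000; -17.0000 10.0000] = [32.0000 -17.0000; -17.0000 11.0000]
BᵀPA = [-2.0000 19.0000; 1.0000 -11.0000]
K = S⁻¹·BᵀPA = [-0.0794 0.3492; -0.0317 -0.4603]
A−BK = [-0.8730 0.8413; -2.0476 1.8095]
AᵀP(A−BK) = [0.8730 -0.8413; -0.8413 1.3016]
P' = Q + AᵀP(A−BK) = [5.8730 -2.3413; -2.3413 3.5516]
tr(P') = 9.4246


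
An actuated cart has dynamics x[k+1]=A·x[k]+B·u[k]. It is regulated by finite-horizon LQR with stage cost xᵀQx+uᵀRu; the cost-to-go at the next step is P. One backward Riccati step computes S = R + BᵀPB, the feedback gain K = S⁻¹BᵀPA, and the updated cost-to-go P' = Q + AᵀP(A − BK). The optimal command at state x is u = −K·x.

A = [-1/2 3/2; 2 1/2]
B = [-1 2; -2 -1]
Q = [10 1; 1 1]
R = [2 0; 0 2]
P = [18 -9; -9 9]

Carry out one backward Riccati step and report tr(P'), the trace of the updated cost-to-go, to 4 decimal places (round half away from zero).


BᵀP = [0.0000 -9.0000; 45.0000 -27.0000]
S = R + BᵀPB = [2 0; 0 2] + [18.0000 9.0000; 9.0000 117.0000] = [20.0000 9.0000; 9.0000 119.0000]
BᵀPA = [-18.0000 -4.5000; -76.5000 54.0000]
K = S⁻¹·BᵀPA = [-0.6322 -0.4443; -0.5950 0.4874]
A−BK = [0.0579 0.0809; 0.1405 0.0987]
AᵀP(A−BK) = [1.5992 0.0372; 0.0372 0.9317]
P' = Q + AᵀP(A−BK) = [11.5992 1.0372; 1.0372 1.9317]
tr(P') = 13.5309

13.5309


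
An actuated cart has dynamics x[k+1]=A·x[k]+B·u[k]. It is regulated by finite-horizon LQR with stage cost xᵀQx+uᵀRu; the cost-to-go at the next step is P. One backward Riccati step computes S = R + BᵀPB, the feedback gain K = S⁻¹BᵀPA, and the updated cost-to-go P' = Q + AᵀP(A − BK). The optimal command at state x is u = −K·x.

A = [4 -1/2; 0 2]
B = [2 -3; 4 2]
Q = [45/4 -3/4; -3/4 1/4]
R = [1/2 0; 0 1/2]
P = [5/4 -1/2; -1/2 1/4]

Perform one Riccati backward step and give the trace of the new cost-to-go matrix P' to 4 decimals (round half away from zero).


12.1757

BᵀP = [0.5000 0.0000; -4.7500 2.0000]
S = R + BᵀPB = [1/2 0; 0 1/2] + [1.0000 -1.5000; -1.5000 18.2500] = [1.5000 -1.5000; -1.5000 18.7500]
BᵀPA = [2.0000 -0.2500; -19.0000 6.3750]
K = S⁻¹·BᵀPA = [0.3478 0.1884; -0.9855 0.3551]
A−BK = [0.3478 0.1884; 0.5797 0.5362]
AᵀP(A−BK) = [0.5797 -0.1304; -0.1304 0.0960]
P' = Q + AᵀP(A−BK) = [11.8297 -0.8804; -0.8804 0.3460]
tr(P') = 12.1757


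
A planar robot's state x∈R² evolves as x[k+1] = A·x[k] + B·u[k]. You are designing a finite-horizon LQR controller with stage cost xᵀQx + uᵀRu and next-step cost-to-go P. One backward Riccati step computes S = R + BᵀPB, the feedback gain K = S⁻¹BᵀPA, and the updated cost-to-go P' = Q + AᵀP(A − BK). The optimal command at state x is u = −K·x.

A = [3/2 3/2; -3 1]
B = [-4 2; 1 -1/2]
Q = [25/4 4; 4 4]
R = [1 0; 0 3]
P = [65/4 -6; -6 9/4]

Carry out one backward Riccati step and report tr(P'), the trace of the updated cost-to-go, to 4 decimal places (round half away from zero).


BᵀP = [-71.0000 26.2500; 35.5000 -13.1250]
S = R + BᵀPB = [1 0; 0 3] + [310.2500 -155.1250; -155.1250 77.5625] = [311.2500 -155.1250; -155.1250 80.5625]
BᵀPA = [-185.2500 -80.2500; 92.6250 40.1250]
K = S⁻¹·BᵀPA = [-0.5495 -0.2381; 0.0916 0.0397]
A−BK = [-0.8813 0.4684; -2.4047 1.2579]
AᵀP(A−BK) = [0.5280 0.0374; 0.0374 0.1164]
P' = Q + AᵀP(A−BK) = [6.7780 4.0374; 4.0374 4.1164]
tr(P') = 10.8944

10.8944


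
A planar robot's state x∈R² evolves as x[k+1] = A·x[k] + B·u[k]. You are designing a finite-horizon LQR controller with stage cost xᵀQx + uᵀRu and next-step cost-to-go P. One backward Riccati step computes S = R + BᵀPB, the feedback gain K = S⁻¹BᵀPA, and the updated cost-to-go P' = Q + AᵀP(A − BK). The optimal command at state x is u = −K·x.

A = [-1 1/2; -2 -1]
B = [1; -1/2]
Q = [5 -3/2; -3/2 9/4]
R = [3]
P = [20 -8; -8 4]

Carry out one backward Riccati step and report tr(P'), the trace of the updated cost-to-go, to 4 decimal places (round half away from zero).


12.6250

BᵀP = [24.0000 -10.0000]
S = R + BᵀPB = [3] + [29.0000] = [32.0000]
BᵀPA = [-4.0000 22.0000]
K = S⁻¹·BᵀPA = [-0.1250 0.6875]
A−BK = [-0.8750 -0.1875; -2.0625 -0.6563]
AᵀP(A−BK) = [3.5000 0.7500; 0.7500 1.8750]
P' = Q + AᵀP(A−BK) = [8.5000 -0.7500; -0.7500 4.1250]
tr(P') = 12.6250


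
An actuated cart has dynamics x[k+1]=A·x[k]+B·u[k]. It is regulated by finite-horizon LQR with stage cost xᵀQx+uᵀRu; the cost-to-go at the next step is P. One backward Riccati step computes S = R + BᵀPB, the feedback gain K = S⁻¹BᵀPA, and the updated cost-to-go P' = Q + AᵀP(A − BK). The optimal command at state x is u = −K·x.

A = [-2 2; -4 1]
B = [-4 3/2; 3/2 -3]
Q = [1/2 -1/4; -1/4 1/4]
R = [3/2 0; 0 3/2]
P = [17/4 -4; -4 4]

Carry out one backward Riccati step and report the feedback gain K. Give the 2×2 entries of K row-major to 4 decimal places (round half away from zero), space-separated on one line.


0.1326 -0.2680 0.5848 -0.0985

BᵀP = [-23.0000 22.0000; 18.3750 -18.0000]
S = R + BᵀPB = [3/2 0; 0 3/2] + [125.0000 -100.5000; -100.5000 81.5625] = [126.5000 -100.5000; -100.5000 83.0625]
BᵀPA = [-42.0000 -24.0000; 35.2500 18.7500]
K = S⁻¹·BᵀPA = [0.1326 -0.2680; 0.5848 -0.0985]
A−BK = [-2.3468 1.0758; -2.4444 1.1064]
AᵀP(A−BK) = [1.9544 -0.7829; -0.7829 0.4154]
P' = Q + AᵀP(A−BK) = [2.4544 -1.0329; -1.0329 0.6654]
tr(P') = 3.1198


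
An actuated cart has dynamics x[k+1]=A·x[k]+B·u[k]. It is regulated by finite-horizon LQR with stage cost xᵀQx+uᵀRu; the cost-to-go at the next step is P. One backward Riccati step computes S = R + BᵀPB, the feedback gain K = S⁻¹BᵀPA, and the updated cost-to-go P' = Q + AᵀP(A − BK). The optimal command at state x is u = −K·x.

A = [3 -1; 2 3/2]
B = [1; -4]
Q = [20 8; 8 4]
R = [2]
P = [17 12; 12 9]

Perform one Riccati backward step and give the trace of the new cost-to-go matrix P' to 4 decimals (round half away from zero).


BᵀP = [-31.0000 -24.0000]
S = R + BᵀPB = [2] + [65.0000] = [67.0000]
BᵀPA = [-141.0000 -5.0000]
K = S⁻¹·BᵀPA = [-2.1045 -0.0746]
A−BK = [5.1045 -0.9254; -6.4179 1.2015]
AᵀP(A−BK) = [36.2687 -4.5224; -4.5224 0.8769]
P' = Q + AᵀP(A−BK) = [56.2687 3.4776; 3.4776 4.8769]
tr(P') = 61.1455

61.1455


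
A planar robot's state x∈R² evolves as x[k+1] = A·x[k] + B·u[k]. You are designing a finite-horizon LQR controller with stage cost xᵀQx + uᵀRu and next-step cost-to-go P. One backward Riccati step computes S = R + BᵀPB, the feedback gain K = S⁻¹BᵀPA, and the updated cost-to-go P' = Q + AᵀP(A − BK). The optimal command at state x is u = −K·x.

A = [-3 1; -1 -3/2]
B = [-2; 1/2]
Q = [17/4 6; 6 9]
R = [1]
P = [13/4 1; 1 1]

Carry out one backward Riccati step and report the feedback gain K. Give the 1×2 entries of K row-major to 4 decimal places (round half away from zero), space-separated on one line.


1.5918 -0.3061

BᵀP = [-6.0000 -1.5000]
S = R + BᵀPB = [1] + [11.2500] = [12.2500]
BᵀPA = [19.5000 -3.7500]
K = S⁻¹·BᵀPA = [1.5918 -0.3061]
A−BK = [0.1837 0.3878; -1.7959 -1.3469]
AᵀP(A−BK) = [5.2092 1.2194; 1.2194 1.3520]
P' = Q + AᵀP(A−BK) = [9.4592 7.2194; 7.2194 10.3520]
tr(P') = 19.8112


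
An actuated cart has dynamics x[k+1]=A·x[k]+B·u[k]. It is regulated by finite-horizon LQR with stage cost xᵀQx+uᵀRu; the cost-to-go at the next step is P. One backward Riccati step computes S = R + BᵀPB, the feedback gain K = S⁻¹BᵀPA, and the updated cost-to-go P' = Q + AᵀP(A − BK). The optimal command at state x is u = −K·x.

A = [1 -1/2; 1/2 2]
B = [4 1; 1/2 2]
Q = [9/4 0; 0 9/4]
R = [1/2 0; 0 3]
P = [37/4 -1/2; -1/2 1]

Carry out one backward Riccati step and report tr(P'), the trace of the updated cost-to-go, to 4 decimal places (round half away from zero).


6.5728

BᵀP = [36.7500 -1.5000; 8.2500 1.5000]
S = R + BᵀPB = [1/2 0; 0 3] + [146.2500 33.7500; 33.7500 11.2500] = [146.7500 33.7500; 33.7500 14.2500]
BᵀPA = [36.0000 -21.3750; 9.0000 -1.1250]
K = S⁻¹·BᵀPA = [0.2198 -0.2800; 0.1111 0.5843]
A−BK = [0.0098 0.0358; 0.1680 0.9714]
AᵀP(A−BK) = [0.0886 0.3226; 0.3226 1.9841]
P' = Q + AᵀP(A−BK) = [2.3386 0.3226; 0.3226 4.2341]
tr(P') = 6.5728


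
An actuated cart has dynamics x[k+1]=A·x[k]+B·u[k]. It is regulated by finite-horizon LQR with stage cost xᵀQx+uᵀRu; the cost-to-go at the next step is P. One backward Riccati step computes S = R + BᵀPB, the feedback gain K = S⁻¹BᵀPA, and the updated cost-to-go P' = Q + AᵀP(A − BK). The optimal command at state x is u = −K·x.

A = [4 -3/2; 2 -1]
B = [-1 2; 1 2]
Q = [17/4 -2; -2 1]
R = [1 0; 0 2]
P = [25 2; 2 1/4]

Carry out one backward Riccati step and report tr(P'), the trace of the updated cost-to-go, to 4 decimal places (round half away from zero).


11.4241

BᵀP = [-23.0000 -1.7500; 54.0000 4.5000]
S = R + BᵀPB = [1 0; 0 2] + [21.2500 -49.5000; -49.5000 117.0000] = [22.2500 -49.5000; -49.5000 119.0000]
BᵀPA = [-95.5000 36.2500; 225.0000 -85.5000]
K = S⁻¹·BᵀPA = [-1.1494 0.4127; 1.4127 -0.5468]
A−BK = [0.0253 0.0063; 0.3241 -0.3190]
AᵀP(A−BK) = [5.3873 -2.0532; -2.0532 0.7867]
P' = Q + AᵀP(A−BK) = [9.6373 -4.0532; -4.0532 1.7867]
tr(P') = 11.4241


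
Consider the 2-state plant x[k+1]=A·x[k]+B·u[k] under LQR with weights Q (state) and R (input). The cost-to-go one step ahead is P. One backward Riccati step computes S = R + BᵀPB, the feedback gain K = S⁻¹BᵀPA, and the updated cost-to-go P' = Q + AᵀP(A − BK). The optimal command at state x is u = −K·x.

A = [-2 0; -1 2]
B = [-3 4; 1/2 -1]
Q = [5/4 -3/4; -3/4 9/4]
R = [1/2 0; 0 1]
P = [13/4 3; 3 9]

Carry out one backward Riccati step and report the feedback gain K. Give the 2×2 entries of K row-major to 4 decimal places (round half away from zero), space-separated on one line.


2.3077 -2.7692 1.1255 -1.9190

BᵀP = [-8.2500 -4.5000; 10.0000 3.0000]
S = R + BᵀPB = [1/2 0; 0 1] + [22.5000 -28.5000; -28.5000 37.0000] = [23.0000 -28.5000; -28.5000 38.0000]
BᵀPA = [21.0000 -9.0000; -23.0000 6.0000]
K = S⁻¹·BᵀPA = [2.3077 -2.7692; 1.1255 -1.9190]
A−BK = [0.4211 -0.6316; -1.0283 1.4656]
AᵀP(A−BK) = [11.4251 -15.9838; -15.9838 22.5911]
P' = Q + AᵀP(A−BK) = [12.6751 -16.7338; -16.7338 24.8411]
tr(P') = 37.5162


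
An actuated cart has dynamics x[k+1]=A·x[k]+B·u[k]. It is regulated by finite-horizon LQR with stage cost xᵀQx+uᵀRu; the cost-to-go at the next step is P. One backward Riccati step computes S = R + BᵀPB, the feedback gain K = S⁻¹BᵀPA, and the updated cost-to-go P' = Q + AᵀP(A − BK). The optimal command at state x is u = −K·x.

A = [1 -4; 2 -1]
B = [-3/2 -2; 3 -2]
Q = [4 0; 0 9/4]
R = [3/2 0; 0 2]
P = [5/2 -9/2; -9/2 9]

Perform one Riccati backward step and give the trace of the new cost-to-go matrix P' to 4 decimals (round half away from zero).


BᵀP = [-17.2500 33.7500; 4.0000 -9.0000]
S = R + BᵀPB = [3/2 0; 0 2] + [127.1250 -33.0000; -33.0000 10.0000] = [128.6250 -33.0000; -33.0000 12.0000]
BᵀPA = [50.2500 35.2500; -14.0000 -7.0000]
K = S⁻¹·BᵀPA = [0.3102 0.4224; -0.3135 0.5784]
A−BK = [0.8383 -2.2096; 0.4422 -1.1106]
AᵀP(A−BK) = [0.5215 -0.6304; -0.6304 2.1576]
P' = Q + AᵀP(A−BK) = [4.5215 -0.6304; -0.6304 4.4076]
tr(P') = 8.9290

8.9290


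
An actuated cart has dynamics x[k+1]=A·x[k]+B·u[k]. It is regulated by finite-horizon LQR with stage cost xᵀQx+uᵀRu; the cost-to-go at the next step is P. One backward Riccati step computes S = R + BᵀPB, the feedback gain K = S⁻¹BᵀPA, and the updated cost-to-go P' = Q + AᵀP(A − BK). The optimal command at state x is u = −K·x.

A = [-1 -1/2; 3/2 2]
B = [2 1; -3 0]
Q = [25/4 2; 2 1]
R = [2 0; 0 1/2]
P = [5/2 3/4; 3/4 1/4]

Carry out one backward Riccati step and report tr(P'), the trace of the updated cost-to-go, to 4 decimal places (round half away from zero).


7.4838

BᵀP = [2.7500 0.7500; 2.5000 0.7500]
S = R + BᵀPB = [2 0; 0 1/2] + [3.2500 2.7500; 2.7500 2.5000] = [5.2500 2.7500; 2.7500 3.0000]
BᵀPA = [-1.6250 0.1250; -1.3750 0.2500]
K = S⁻¹·BᵀPA = [-0.1336 -0.0382; -0.3359 0.1183]
A−BK = [-0.3969 -0.5420; 1.0992 1.8855]
AᵀP(A−BK) = [0.1336 0.0382; 0.0382 0.1002]
P' = Q + AᵀP(A−BK) = [6.3836 2.0382; 2.0382 1.1002]
tr(P') = 7.4838


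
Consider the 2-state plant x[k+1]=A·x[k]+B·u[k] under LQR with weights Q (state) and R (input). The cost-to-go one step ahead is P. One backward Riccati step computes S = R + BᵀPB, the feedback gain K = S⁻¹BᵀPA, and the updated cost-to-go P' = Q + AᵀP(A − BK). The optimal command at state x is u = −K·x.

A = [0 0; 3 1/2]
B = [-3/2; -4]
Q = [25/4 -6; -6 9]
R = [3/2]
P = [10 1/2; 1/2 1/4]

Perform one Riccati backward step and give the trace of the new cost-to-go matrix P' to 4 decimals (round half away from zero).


BᵀP = [-17.0000 -1.7500]
S = R + BᵀPB = [3/2] + [32.5000] = [34.0000]
BᵀPA = [-5.2500 -0.8750]
K = S⁻¹·BᵀPA = [-0.1544 -0.0257]
A−BK = [-0.2316 -0.0386; 2.3824 0.3971]
AᵀP(A−BK) = [1.4393 0.2399; 0.2399 0.0400]
P' = Q + AᵀP(A−BK) = [7.6893 -5.7601; -5.7601 9.0400]
tr(P') = 16.7293

16.7293


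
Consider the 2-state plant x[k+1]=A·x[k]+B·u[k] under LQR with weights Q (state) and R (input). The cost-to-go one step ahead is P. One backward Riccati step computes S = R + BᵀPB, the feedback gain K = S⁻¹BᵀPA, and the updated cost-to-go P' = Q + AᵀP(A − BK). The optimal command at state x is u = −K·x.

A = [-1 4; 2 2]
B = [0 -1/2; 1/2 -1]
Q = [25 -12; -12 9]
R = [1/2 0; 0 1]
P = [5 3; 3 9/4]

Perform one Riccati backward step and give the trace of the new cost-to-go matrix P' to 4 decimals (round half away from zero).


55.0386

BᵀP = [1.5000 1.1250; -5.5000 -3.7500]
S = R + BᵀPB = [1/2 0; 0 1] + [0.5625 -1.8750; -1.8750 6.5000] = [1.0625 -1.8750; -1.8750 7.5000]
BᵀPA = [0.7500 8.2500; -2.0000 -29.5000]
K = S⁻¹·BᵀPA = [0.4211 1.4737; -0.1614 -3.5649]
A−BK = [-1.0807 2.2175; 1.6281 -2.3018]
AᵀP(A−BK) = [1.3614 -1.2351; -1.2351 19.6772]
P' = Q + AᵀP(A−BK) = [26.3614 -13.2351; -13.2351 28.6772]
tr(P') = 55.0386


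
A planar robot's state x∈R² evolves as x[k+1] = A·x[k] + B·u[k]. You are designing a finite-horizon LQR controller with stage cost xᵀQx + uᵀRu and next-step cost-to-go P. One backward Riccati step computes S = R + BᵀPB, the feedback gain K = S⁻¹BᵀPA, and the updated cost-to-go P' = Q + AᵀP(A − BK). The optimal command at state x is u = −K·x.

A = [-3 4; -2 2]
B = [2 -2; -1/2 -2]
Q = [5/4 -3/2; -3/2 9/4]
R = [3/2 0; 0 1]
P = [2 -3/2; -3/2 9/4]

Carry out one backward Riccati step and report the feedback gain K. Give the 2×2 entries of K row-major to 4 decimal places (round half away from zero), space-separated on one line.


-0.3710 0.7258 0.9227 -1.0155

BᵀP = [4.7500 -4.1250; -1.0000 -1.5000]
S = R + BᵀPB = [3/2 0; 0 1] + [11.5625 -1.2500; -1.2500 5.0000] = [13.0625 -1.2500; -1.2500 6.0000]
BᵀPA = [-6.0000 10.7500; 6.0000 -7.0000]
K = S⁻¹·BᵀPA = [-0.3710 0.7258; 0.9227 -1.0155]
A−BK = [-0.4125 0.5175; -0.3401 0.3320]
AᵀP(A−BK) = [1.2376 -1.5525; -1.5525 2.0895]
P' = Q + AᵀP(A−BK) = [2.4876 -3.0525; -3.0525 4.3395]
tr(P') = 6.8271


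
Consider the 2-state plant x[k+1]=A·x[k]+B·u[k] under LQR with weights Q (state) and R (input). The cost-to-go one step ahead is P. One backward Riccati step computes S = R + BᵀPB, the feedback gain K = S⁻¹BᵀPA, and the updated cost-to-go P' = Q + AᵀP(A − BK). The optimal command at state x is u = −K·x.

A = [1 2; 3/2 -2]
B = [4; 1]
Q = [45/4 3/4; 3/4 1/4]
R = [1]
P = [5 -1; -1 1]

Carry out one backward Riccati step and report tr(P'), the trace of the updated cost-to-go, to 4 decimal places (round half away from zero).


18.7466

BᵀP = [19.0000 -3.0000]
S = R + BᵀPB = [1] + [73.0000] = [74.0000]
BᵀPA = [14.5000 44.0000]
K = S⁻¹·BᵀPA = [0.1959 0.5946]
A−BK = [0.2162 -0.3784; 1.3041 -2.5946]
AᵀP(A−BK) = [1.4088 -2.6216; -2.6216 5.8378]
P' = Q + AᵀP(A−BK) = [12.6588 -1.8716; -1.8716 6.0878]
tr(P') = 18.7466


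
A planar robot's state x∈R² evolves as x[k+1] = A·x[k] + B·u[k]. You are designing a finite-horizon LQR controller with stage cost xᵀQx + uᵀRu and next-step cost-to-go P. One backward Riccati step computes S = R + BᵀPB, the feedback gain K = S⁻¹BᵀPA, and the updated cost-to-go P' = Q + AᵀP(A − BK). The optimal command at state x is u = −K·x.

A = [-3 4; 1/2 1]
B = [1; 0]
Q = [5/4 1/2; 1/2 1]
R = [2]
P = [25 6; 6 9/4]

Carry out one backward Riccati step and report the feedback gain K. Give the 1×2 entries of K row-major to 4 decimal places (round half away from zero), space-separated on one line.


BᵀP = [25.0000 6.0000]
S = R + BᵀPB = [2] + [25.0000] = [27.0000]
BᵀPA = [-72.0000 106.0000]
K = S⁻¹·BᵀPA = [-2.6667 3.9259]
A−BK = [-0.3333 0.0741; 0.5000 1.0000]
AᵀP(A−BK) = [15.5625 -22.2083; -22.2083 34.1019]
P' = Q + AᵀP(A−BK) = [16.8125 -21.7083; -21.7083 35.1019]
tr(P') = 51.9144

-2.6667 3.9259


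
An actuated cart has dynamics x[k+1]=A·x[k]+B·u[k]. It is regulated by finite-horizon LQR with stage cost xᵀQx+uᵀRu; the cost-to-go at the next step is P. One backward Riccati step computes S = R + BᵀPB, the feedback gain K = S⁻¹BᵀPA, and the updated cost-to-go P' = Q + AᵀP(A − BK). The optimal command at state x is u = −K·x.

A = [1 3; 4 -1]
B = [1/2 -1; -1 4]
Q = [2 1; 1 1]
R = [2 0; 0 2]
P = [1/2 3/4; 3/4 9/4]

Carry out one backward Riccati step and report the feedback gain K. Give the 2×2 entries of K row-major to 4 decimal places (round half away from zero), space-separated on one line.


-0.1671 0.1008 1.0563 -0.0014

BᵀP = [-0.5000 -1.8750; 2.5000 8.2500]
S = R + BᵀPB = [2 0; 0 2] + [1.6250 -7.0000; -7.0000 30.5000] = [3.6250 -7.0000; -7.0000 32.5000]
BᵀPA = [-8.0000 0.3750; 35.5000 -0.7500]
K = S⁻¹·BᵀPA = [-0.1671 0.1008; 1.0563 -0.0014]
A−BK = [2.1399 2.9482; -0.3924 -0.8937]
AᵀP(A−BK) = [3.6639 1.6049; 1.6049 2.2112]
P' = Q + AᵀP(A−BK) = [5.6639 2.6049; 2.6049 3.2112]
tr(P') = 8.8751


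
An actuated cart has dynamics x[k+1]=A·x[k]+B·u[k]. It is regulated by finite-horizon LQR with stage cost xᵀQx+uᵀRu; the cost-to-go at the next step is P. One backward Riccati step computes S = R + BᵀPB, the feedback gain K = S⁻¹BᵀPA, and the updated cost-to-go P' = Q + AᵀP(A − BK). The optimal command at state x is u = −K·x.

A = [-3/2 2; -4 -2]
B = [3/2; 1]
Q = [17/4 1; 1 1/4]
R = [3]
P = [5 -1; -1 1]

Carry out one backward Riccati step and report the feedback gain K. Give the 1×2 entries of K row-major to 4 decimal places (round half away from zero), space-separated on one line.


-0.6327 1.1429

BᵀP = [6.5000 -0.5000]
S = R + BᵀPB = [3] + [9.2500] = [12.2500]
BᵀPA = [-7.7500 14.0000]
K = S⁻¹·BᵀPA = [-0.6327 1.1429]
A−BK = [-0.5510 0.2857; -3.3673 -3.1429]
AᵀP(A−BK) = [10.3469 6.8571; 6.8571 16.0000]
P' = Q + AᵀP(A−BK) = [14.5969 7.8571; 7.8571 16.2500]
tr(P') = 30.8469


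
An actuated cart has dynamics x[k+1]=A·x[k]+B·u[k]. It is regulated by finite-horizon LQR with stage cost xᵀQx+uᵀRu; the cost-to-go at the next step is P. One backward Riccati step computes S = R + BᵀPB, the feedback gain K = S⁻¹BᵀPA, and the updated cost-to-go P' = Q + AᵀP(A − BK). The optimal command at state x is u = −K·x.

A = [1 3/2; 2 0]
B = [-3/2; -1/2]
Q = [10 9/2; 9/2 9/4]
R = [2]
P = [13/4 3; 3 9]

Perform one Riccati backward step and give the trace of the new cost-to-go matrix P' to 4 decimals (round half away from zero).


BᵀP = [-6.3750 -9.0000]
S = R + BᵀPB = [2] + [14.0625] = [16.0625]
BᵀPA = [-24.3750 -9.5625]
K = S⁻¹·BᵀPA = [-1.5175 -0.5953]
A−BK = [-1.2763 0.6070; 1.2412 -0.2977]
AᵀP(A−BK) = [14.2607 -0.6362; -0.6362 1.6196]
P' = Q + AᵀP(A−BK) = [24.2607 3.8638; 3.8638 3.8696]
tr(P') = 28.1304

28.1304


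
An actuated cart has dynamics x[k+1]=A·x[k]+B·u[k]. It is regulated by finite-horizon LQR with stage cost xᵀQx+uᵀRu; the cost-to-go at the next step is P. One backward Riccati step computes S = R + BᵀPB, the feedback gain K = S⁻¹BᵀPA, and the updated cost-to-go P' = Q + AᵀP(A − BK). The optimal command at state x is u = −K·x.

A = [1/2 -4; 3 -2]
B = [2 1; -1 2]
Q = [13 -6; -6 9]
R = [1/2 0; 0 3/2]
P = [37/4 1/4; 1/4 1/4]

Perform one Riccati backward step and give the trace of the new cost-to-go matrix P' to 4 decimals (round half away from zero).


BᵀP = [18.2500 0.2500; 9.7500 0.7500]
S = R + BᵀPB = [1/2 0; 0 3/2] + [36.2500 18.7500; 18.7500 11.2500] = [36.7500 18.7500; 18.7500 12.7500]
BᵀPA = [9.8750 -73.5000; 7.1250 -40.5000]
K = S⁻¹·BᵀPA = [-0.0657 -1.5192; 0.6554 -0.9423]
A−BK = [-0.0240 -0.0192; 1.6234 -1.6346]
AᵀP(A−BK) = [1.2913 -1.5337; -1.5337 3.1731]
P' = Q + AᵀP(A−BK) = [14.2913 -7.5337; -7.5337 12.1731]
tr(P') = 26.4643

26.4643


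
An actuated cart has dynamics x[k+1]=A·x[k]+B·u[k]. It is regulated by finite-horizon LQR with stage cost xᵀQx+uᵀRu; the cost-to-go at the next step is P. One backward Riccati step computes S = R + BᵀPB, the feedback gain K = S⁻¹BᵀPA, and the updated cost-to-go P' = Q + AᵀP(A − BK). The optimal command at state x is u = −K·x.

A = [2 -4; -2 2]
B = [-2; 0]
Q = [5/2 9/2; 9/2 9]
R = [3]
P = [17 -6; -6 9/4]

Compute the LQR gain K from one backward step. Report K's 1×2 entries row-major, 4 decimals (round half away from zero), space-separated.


BᵀP = [-34.0000 12.0000]
S = R + BᵀPB = [3] + [68.0000] = [71.0000]
BᵀPA = [-92.0000 160.0000]
K = S⁻¹·BᵀPA = [-1.2958 2.2535]
A−BK = [-0.5915 0.5070; -2.0000 2.0000]
AᵀP(A−BK) = [5.7887 -9.6761; -9.6761 16.4366]
P' = Q + AᵀP(A−BK) = [8.2887 -5.1761; -5.1761 25.4366]
tr(P') = 33.7254

-1.2958 2.2535
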